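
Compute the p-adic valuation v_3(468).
v_3(468) = 2

v_3(n) is the largest exponent k such that 3^k divides n. Factor out: 468 = 3^2 · 52. (Sign doesn't affect v_p.) So v_3(468) = 2.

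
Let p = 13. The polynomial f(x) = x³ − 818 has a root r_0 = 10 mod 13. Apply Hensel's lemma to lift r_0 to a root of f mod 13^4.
r_3 = 7433 (mod 28561)

Hensel: r_{i+1} = r_i − f(r_i)/f′(r_i) mod 13^{i+2}, where f′(x) = 3x². Iterate:
  r_0 = 10 (mod 13)
  r_1 = 166 (mod 169)
  r_2 = 842 (mod 2197)
  r_3 = 7433 (mod 28561)
Final: r = 7433 with f(r) ≡ 0 mod 13^4.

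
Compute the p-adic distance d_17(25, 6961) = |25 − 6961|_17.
d_17(25, 6961) = 1/289

Step 1 — x − y = 25 − 6961 = -6936. Step 2 — v_17(-6936) = 2 (factor: -6936 = −(17^2 · 24); the sign does not affect v_p). Step 3 — |x − y|_17 = 17^{-2} = 1/289.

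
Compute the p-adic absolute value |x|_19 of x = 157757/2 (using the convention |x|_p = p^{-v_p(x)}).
|157757/2|_19 = 1/6859

Step 1 — compute v_19(x) by factoring powers of 19 out of the numerator and denominator: v_19(157757/2) = 3. Step 2 — apply |x|_p = p^{-v_p(x)} = 19^{-3} = 1/6859.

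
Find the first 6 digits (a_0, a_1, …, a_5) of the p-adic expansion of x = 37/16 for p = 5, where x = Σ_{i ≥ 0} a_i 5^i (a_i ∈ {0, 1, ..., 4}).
(a_0, …, a_5) = (2, 1, 2, 3, 4, 0)

v_5(37/16) = 0 (numerator and denominator both coprime to 5), so x ∈ ℤ_5^×. Compute digits iteratively via a_i = x_i mod 5, x_{i+1} = (x_i − a_i)/5, with x_0 = x:
  x_0 = 37/16;  a_0 = 2;  x_1 = (x_0 − 2)/5 = 1/16
  x_1 = 1/16;  a_1 = 1;  x_2 = (x_1 − 1)/5 = -3/16
  x_2 = -3/16;  a_2 = 2;  x_3 = (x_2 − 2)/5 = -7/16
  x_3 = -7/16;  a_3 = 3;  x_4 = (x_3 − 3)/5 = -11/16
  x_4 = -11/16;  a_4 = 4;  x_5 = (x_4 − 4)/5 = -15/16
  x_5 = -15/16;  a_5 = 0;  x_6 = (x_5 − 0)/5 = -3/16
Digits: (2, 1, 2, 3, 4, 0).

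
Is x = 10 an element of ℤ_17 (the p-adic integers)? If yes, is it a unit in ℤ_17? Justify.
x ∈ ℤ_17^× (unit); v_17(x) = 0

ℤ_17 = {x ∈ ℚ_17 : v_17(x) ≥ 0} and ℤ_17^× = {x ∈ ℤ_17 : v_17(x) = 0}. Here v_17(10) = v_17(num) − v_17(den) = 0; compare against these criteria.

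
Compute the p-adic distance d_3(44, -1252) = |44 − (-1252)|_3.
d_3(44, -1252) = 1/81

Step 1 — x − y = 44 − (-1252) = 1296. Step 2 — v_3(1296) = 4 (factor: 1296 = (3^4 · 16); the sign does not affect v_p). Step 3 — |x − y|_3 = 3^{-4} = 1/81.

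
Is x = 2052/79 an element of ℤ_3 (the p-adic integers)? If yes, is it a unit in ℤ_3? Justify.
x ∈ ℤ_3 but not a unit; v_3(x) = 3 > 0

ℤ_3 = {x ∈ ℚ_3 : v_3(x) ≥ 0} and ℤ_3^× = {x ∈ ℤ_3 : v_3(x) = 0}. Here v_3(2052/79) = v_3(num) − v_3(den) = 3; compare against these criteria.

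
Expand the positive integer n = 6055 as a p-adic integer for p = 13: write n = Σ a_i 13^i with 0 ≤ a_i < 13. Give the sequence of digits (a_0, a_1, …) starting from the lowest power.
(a_0, a_1, …) = (10, 10, 9, 2)

Repeated division by 13 gives the digits low-to-high: 6055 = 10 + 10·13^1 + 9·13^2 + 2·13^3. Digit sequence: (10, 10, 9, 2).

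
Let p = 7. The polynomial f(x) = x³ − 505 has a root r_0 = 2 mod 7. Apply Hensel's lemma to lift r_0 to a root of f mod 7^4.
r_3 = 1052 (mod 2401)

Hensel: r_{i+1} = r_i − f(r_i)/f′(r_i) mod 7^{i+2}, where f′(x) = 3x². Iterate:
  r_0 = 2 (mod 7)
  r_1 = 23 (mod 49)
  r_2 = 23 (mod 343)
  r_3 = 1052 (mod 2401)
Final: r = 1052 with f(r) ≡ 0 mod 7^4.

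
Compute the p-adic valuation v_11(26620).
v_11(26620) = 3

v_11(n) is the largest exponent k such that 11^k divides n. Factor out: 26620 = 11^3 · 20. (Sign doesn't affect v_p.) So v_11(26620) = 3.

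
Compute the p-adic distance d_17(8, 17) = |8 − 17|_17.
d_17(8, 17) = 1

Step 1 — x − y = 8 − 17 = -9. Step 2 — v_17(-9) = 0 (factor: -9 = −(17^0 · 9); the sign does not affect v_p). Step 3 — |x − y|_17 = 17^{0} = 1.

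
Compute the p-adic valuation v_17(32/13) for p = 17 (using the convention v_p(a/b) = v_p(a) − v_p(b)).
v_17(32/13) = 0

Factor powers of 17 from the numerator and denominator of the reduced fraction: 32 = 17^0 · 32 and 13 = 17^0 · 13. Apply v_p(a/b) = v_p(a) − v_p(b): v_17(32/13) = 0 − 0 = 0.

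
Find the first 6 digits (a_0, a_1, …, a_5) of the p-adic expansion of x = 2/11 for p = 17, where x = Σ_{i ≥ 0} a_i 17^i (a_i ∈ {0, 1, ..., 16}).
(a_0, …, a_5) = (11, 4, 9, 1, 3, 6)

v_17(2/11) = 0 (numerator and denominator both coprime to 17), so x ∈ ℤ_17^×. Compute digits iteratively via a_i = x_i mod 17, x_{i+1} = (x_i − a_i)/17, with x_0 = x:
  x_0 = 2/11;  a_0 = 11;  x_1 = (x_0 − 11)/17 = -7/11
  x_1 = -7/11;  a_1 = 4;  x_2 = (x_1 − 4)/17 = -3/11
  x_2 = -3/11;  a_2 = 9;  x_3 = (x_2 − 9)/17 = -6/11
  x_3 = -6/11;  a_3 = 1;  x_4 = (x_3 − 1)/17 = -1/11
  x_4 = -1/11;  a_4 = 3;  x_5 = (x_4 − 3)/17 = -2/11
  x_5 = -2/11;  a_5 = 6;  x_6 = (x_5 − 6)/17 = -4/11
Digits: (11, 4, 9, 1, 3, 6).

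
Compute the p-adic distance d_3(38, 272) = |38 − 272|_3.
d_3(38, 272) = 1/9

Step 1 — x − y = 38 − 272 = -234. Step 2 — v_3(-234) = 2 (factor: -234 = −(3^2 · 26); the sign does not affect v_p). Step 3 — |x − y|_3 = 3^{-2} = 1/9.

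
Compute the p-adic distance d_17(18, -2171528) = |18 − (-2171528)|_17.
d_17(18, -2171528) = 1/83521

Step 1 — x − y = 18 − (-2171528) = 2171546. Step 2 — v_17(2171546) = 4 (factor: 2171546 = (17^4 · 26); the sign does not affect v_p). Step 3 — |x − y|_17 = 17^{-4} = 1/83521.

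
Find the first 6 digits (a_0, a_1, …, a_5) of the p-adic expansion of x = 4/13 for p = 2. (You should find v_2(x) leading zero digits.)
(a_0, …, a_5) = (0, 0, 1, 0, 1, 0)

v_2(4/13) = 2, so a_0 = ... = a_1 = 0. Factor out: x = 2^2 · u with u = 1/13 a unit in ℤ_2. Expand u iteratively via a_{v+i} = u_i mod 2, u_{i+1} = (u_i − a_{v+i})/2:
  u_0 = 1/13;  a_2 = 1;  u_1 = (u_0 − 1)/2 = -6/13
  u_1 = -6/13;  a_3 = 0;  u_2 = (u_1 − 0)/2 = -3/13
  u_2 = -3/13;  a_4 = 1;  u_3 = (u_2 − 1)/2 = -8/13
  u_3 = -8/13;  a_5 = 0;  u_4 = (u_3 − 0)/2 = -4/13
Digits: (0, 0, 1, 0, 1, 0).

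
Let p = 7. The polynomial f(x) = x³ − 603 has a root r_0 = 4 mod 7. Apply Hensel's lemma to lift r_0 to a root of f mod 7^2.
r_1 = 4 (mod 49)

Hensel: r_{i+1} = r_i − f(r_i)/f′(r_i) mod 7^{i+2}, where f′(x) = 3x². Iterate:
  r_0 = 4 (mod 7)
  r_1 = 4 (mod 49)
Final: r = 4 with f(r) ≡ 0 mod 7^2.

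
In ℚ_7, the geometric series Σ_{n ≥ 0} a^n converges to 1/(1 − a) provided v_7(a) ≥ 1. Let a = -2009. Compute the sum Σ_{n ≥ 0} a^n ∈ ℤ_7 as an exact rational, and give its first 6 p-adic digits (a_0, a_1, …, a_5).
Σ a^n = 1/(1 − a) = 1/2010;  first 6 digits = (1, 0, 1, 1, 0, 2)

v_7(a) = 2 ≥ 1, so the series converges in ℤ_7 to 1/(1 − a) = 1/(1 − (-2009)) = 1/2010. Expand this rational in ℤ_7: compute digits iteratively via d_i = x_i mod 7, x_{i+1} = (x_i − d_i)/7. The first 6 digits are (1, 0, 1, 1, 0, 2).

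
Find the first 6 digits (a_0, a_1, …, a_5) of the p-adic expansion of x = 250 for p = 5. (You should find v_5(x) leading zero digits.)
(a_0, …, a_5) = (0, 0, 0, 2, 0, 0)

v_5(250) = 3, so a_0 = ... = a_2 = 0. Factor out: x = 5^3 · u with u = 2 a unit in ℤ_5. Expand u iteratively via a_{v+i} = u_i mod 5, u_{i+1} = (u_i − a_{v+i})/5:
  u_0 = 2;  a_3 = 2;  u_1 = (u_0 − 2)/5 = 0
  u_1 = 0;  a_4 = 0;  u_2 = (u_1 − 0)/5 = 0
  u_2 = 0;  a_5 = 0;  u_3 = (u_2 − 0)/5 = 0
Digits: (0, 0, 0, 2, 0, 0).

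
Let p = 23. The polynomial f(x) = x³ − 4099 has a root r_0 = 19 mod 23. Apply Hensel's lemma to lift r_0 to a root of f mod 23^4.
r_3 = 28263 (mod 279841)

Hensel: r_{i+1} = r_i − f(r_i)/f′(r_i) mod 23^{i+2}, where f′(x) = 3x². Iterate:
  r_0 = 19 (mod 23)
  r_1 = 226 (mod 529)
  r_2 = 3929 (mod 12167)
  r_3 = 28263 (mod 279841)
Final: r = 28263 with f(r) ≡ 0 mod 23^4.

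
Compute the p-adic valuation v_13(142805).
v_13(142805) = 4

v_13(n) is the largest exponent k such that 13^k divides n. Factor out: 142805 = 13^4 · 5. (Sign doesn't affect v_p.) So v_13(142805) = 4.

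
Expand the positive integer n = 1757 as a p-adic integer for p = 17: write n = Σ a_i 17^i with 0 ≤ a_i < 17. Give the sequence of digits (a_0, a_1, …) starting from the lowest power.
(a_0, a_1, …) = (6, 1, 6)

Repeated division by 17 gives the digits low-to-high: 1757 = 6 + 1·17^1 + 6·17^2. Digit sequence: (6, 1, 6).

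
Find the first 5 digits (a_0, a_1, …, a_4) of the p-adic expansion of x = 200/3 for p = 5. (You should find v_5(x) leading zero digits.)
(a_0, …, a_4) = (0, 0, 1, 2, 3)

v_5(200/3) = 2, so a_0 = ... = a_1 = 0. Factor out: x = 5^2 · u with u = 8/3 a unit in ℤ_5. Expand u iteratively via a_{v+i} = u_i mod 5, u_{i+1} = (u_i − a_{v+i})/5:
  u_0 = 8/3;  a_2 = 1;  u_1 = (u_0 − 1)/5 = 1/3
  u_1 = 1/3;  a_3 = 2;  u_2 = (u_1 − 2)/5 = -1/3
  u_2 = -1/3;  a_4 = 3;  u_3 = (u_2 − 3)/5 = -2/3
Digits: (0, 0, 1, 2, 3).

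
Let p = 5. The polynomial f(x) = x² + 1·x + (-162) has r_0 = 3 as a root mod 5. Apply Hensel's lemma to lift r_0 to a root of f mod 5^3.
r_2 = 78 (mod 125)

Hensel: r_{i+1} = r_i − f(r_i)·(f′(r_i))^{-1} mod 5^{i+2}, f′(x) = 2x + 1. Iterate:
  r_0 = 3 (mod 5)
  r_1 = 3 (mod 25)
  r_2 = 78 (mod 125)
Final: r = 78 satisfies f(r) ≡ 0 mod 5^3.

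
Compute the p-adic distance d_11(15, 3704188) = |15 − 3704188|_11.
d_11(15, 3704188) = 1/161051

Step 1 — x − y = 15 − 3704188 = -3704173. Step 2 — v_11(-3704173) = 5 (factor: -3704173 = −(11^5 · 23); the sign does not affect v_p). Step 3 — |x − y|_11 = 11^{-5} = 1/161051.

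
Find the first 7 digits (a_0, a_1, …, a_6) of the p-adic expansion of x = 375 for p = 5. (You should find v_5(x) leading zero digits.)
(a_0, …, a_6) = (0, 0, 0, 3, 0, 0, 0)

v_5(375) = 3, so a_0 = ... = a_2 = 0. Factor out: x = 5^3 · u with u = 3 a unit in ℤ_5. Expand u iteratively via a_{v+i} = u_i mod 5, u_{i+1} = (u_i − a_{v+i})/5:
  u_0 = 3;  a_3 = 3;  u_1 = (u_0 − 3)/5 = 0
  u_1 = 0;  a_4 = 0;  u_2 = (u_1 − 0)/5 = 0
  u_2 = 0;  a_5 = 0;  u_3 = (u_2 − 0)/5 = 0
  u_3 = 0;  a_6 = 0;  u_4 = (u_3 − 0)/5 = 0
Digits: (0, 0, 0, 3, 0, 0, 0).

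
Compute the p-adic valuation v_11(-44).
v_11(-44) = 1

v_11(n) is the largest exponent k such that 11^k divides n. Factor out: -44 = -11^1 · 4. (Sign doesn't affect v_p.) So v_11(-44) = 1.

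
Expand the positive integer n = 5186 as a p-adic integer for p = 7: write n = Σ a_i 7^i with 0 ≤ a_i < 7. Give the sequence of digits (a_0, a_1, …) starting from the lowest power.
(a_0, a_1, …) = (6, 5, 0, 1, 2)

Repeated division by 7 gives the digits low-to-high: 5186 = 6 + 5·7^1 + 1·7^3 + 2·7^4. Digit sequence: (6, 5, 0, 1, 2).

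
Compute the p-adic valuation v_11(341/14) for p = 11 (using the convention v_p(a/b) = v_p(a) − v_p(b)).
v_11(341/14) = 1

Factor powers of 11 from the numerator and denominator of the reduced fraction: 341 = 11^1 · 31 and 14 = 11^0 · 14. Apply v_p(a/b) = v_p(a) − v_p(b): v_11(341/14) = 1 − 0 = 1.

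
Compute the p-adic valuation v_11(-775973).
v_11(-775973) = 4

v_11(n) is the largest exponent k such that 11^k divides n. Factor out: -775973 = -11^4 · 53. (Sign doesn't affect v_p.) So v_11(-775973) = 4.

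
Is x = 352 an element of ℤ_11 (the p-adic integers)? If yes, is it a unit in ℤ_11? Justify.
x ∈ ℤ_11 but not a unit; v_11(x) = 1 > 0

ℤ_11 = {x ∈ ℚ_11 : v_11(x) ≥ 0} and ℤ_11^× = {x ∈ ℤ_11 : v_11(x) = 0}. Here v_11(352) = v_11(num) − v_11(den) = 1; compare against these criteria.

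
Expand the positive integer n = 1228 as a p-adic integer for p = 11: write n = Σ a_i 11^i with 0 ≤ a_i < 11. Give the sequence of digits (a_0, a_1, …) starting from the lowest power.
(a_0, a_1, …) = (7, 1, 10)

Repeated division by 11 gives the digits low-to-high: 1228 = 7 + 1·11^1 + 10·11^2. Digit sequence: (7, 1, 10).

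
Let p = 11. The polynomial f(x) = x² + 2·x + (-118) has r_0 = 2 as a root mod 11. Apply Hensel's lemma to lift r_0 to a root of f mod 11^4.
r_3 = 6151 (mod 14641)

Hensel: r_{i+1} = r_i − f(r_i)·(f′(r_i))^{-1} mod 11^{i+2}, f′(x) = 2x + 2. Iterate:
  r_0 = 2 (mod 11)
  r_1 = 101 (mod 121)
  r_2 = 827 (mod 1331)
  r_3 = 6151 (mod 14641)
Final: r = 6151 satisfies f(r) ≡ 0 mod 11^4.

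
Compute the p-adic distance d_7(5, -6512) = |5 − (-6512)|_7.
d_7(5, -6512) = 1/343

Step 1 — x − y = 5 − (-6512) = 6517. Step 2 — v_7(6517) = 3 (factor: 6517 = (7^3 · 19); the sign does not affect v_p). Step 3 — |x − y|_7 = 7^{-3} = 1/343.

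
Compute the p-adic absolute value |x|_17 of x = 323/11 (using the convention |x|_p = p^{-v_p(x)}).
|323/11|_17 = 1/17

Step 1 — compute v_17(x) by factoring powers of 17 out of the numerator and denominator: v_17(323/11) = 1. Step 2 — apply |x|_p = p^{-v_p(x)} = 17^{-1} = 1/17.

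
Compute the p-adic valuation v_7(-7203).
v_7(-7203) = 4

v_7(n) is the largest exponent k such that 7^k divides n. Factor out: -7203 = -7^4 · 3. (Sign doesn't affect v_p.) So v_7(-7203) = 4.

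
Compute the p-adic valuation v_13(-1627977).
v_13(-1627977) = 4

v_13(n) is the largest exponent k such that 13^k divides n. Factor out: -1627977 = -13^4 · 57. (Sign doesn't affect v_p.) So v_13(-1627977) = 4.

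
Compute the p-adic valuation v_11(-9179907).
v_11(-9179907) = 5

v_11(n) is the largest exponent k such that 11^k divides n. Factor out: -9179907 = -11^5 · 57. (Sign doesn't affect v_p.) So v_11(-9179907) = 5.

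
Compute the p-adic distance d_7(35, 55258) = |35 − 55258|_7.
d_7(35, 55258) = 1/2401

Step 1 — x − y = 35 − 55258 = -55223. Step 2 — v_7(-55223) = 4 (factor: -55223 = −(7^4 · 23); the sign does not affect v_p). Step 3 — |x − y|_7 = 7^{-4} = 1/2401.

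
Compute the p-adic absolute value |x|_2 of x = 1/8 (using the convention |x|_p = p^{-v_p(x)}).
|1/8|_2 = 8

Step 1 — compute v_2(x) by factoring powers of 2 out of the numerator and denominator: v_2(1/8) = -3. Step 2 — apply |x|_p = p^{-v_p(x)} = 2^{3} = 8.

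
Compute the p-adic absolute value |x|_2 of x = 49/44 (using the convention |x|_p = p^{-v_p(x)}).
|49/44|_2 = 4

Step 1 — compute v_2(x) by factoring powers of 2 out of the numerator and denominator: v_2(49/44) = -2. Step 2 — apply |x|_p = p^{-v_p(x)} = 2^{2} = 4.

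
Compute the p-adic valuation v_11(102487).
v_11(102487) = 4

v_11(n) is the largest exponent k such that 11^k divides n. Factor out: 102487 = 11^4 · 7. (Sign doesn't affect v_p.) So v_11(102487) = 4.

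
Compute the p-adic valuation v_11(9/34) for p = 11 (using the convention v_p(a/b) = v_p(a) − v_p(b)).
v_11(9/34) = 0

Factor powers of 11 from the numerator and denominator of the reduced fraction: 9 = 11^0 · 9 and 34 = 11^0 · 34. Apply v_p(a/b) = v_p(a) − v_p(b): v_11(9/34) = 0 − 0 = 0.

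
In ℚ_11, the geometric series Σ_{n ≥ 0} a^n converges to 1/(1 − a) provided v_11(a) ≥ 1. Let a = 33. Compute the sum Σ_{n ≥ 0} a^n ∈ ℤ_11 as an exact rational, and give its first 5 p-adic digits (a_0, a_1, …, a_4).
Σ a^n = 1/(1 − a) = -1/32;  first 5 digits = (1, 3, 9, 5, 6)

v_11(a) = 1 ≥ 1, so the series converges in ℤ_11 to 1/(1 − a) = 1/(1 − 33) = -1/32. Expand this rational in ℤ_11: compute digits iteratively via d_i = x_i mod 11, x_{i+1} = (x_i − d_i)/11. The first 5 digits are (1, 3, 9, 5, 6).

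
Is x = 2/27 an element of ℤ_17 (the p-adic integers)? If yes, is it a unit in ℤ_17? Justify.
x ∈ ℤ_17^× (unit); v_17(x) = 0

ℤ_17 = {x ∈ ℚ_17 : v_17(x) ≥ 0} and ℤ_17^× = {x ∈ ℤ_17 : v_17(x) = 0}. Here v_17(2/27) = v_17(num) − v_17(den) = 0; compare against these criteria.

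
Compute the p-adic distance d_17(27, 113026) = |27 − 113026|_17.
d_17(27, 113026) = 1/4913

Step 1 — x − y = 27 − 113026 = -112999. Step 2 — v_17(-112999) = 3 (factor: -112999 = −(17^3 · 23); the sign does not affect v_p). Step 3 — |x − y|_17 = 17^{-3} = 1/4913.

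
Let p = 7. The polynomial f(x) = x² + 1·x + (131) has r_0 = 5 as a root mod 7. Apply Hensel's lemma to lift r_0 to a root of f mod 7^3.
r_2 = 75 (mod 343)

Hensel: r_{i+1} = r_i − f(r_i)·(f′(r_i))^{-1} mod 7^{i+2}, f′(x) = 2x + 1. Iterate:
  r_0 = 5 (mod 7)
  r_1 = 26 (mod 49)
  r_2 = 75 (mod 343)
Final: r = 75 satisfies f(r) ≡ 0 mod 7^3.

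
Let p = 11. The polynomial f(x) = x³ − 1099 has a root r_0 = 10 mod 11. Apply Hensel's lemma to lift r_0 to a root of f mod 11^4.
r_3 = 1858 (mod 14641)

Hensel: r_{i+1} = r_i − f(r_i)/f′(r_i) mod 11^{i+2}, where f′(x) = 3x². Iterate:
  r_0 = 10 (mod 11)
  r_1 = 43 (mod 121)
  r_2 = 527 (mod 1331)
  r_3 = 1858 (mod 14641)
Final: r = 1858 with f(r) ≡ 0 mod 11^4.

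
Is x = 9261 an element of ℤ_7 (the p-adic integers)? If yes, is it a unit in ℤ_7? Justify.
x ∈ ℤ_7 but not a unit; v_7(x) = 3 > 0

ℤ_7 = {x ∈ ℚ_7 : v_7(x) ≥ 0} and ℤ_7^× = {x ∈ ℤ_7 : v_7(x) = 0}. Here v_7(9261) = v_7(num) − v_7(den) = 3; compare against these criteria.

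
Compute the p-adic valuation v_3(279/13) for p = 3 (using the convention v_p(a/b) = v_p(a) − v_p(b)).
v_3(279/13) = 2

Factor powers of 3 from the numerator and denominator of the reduced fraction: 279 = 3^2 · 31 and 13 = 3^0 · 13. Apply v_p(a/b) = v_p(a) − v_p(b): v_3(279/13) = 2 − 0 = 2.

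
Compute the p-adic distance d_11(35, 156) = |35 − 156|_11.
d_11(35, 156) = 1/121

Step 1 — x − y = 35 − 156 = -121. Step 2 — v_11(-121) = 2 (factor: -121 = −(11^2 · 1); the sign does not affect v_p). Step 3 — |x − y|_11 = 11^{-2} = 1/121.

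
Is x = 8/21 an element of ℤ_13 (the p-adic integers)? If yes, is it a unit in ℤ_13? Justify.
x ∈ ℤ_13^× (unit); v_13(x) = 0

ℤ_13 = {x ∈ ℚ_13 : v_13(x) ≥ 0} and ℤ_13^× = {x ∈ ℤ_13 : v_13(x) = 0}. Here v_13(8/21) = v_13(num) − v_13(den) = 0; compare against these criteria.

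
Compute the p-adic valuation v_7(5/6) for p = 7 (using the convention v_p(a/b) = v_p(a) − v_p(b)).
v_7(5/6) = 0

Factor powers of 7 from the numerator and denominator of the reduced fraction: 5 = 7^0 · 5 and 6 = 7^0 · 6. Apply v_p(a/b) = v_p(a) − v_p(b): v_7(5/6) = 0 − 0 = 0.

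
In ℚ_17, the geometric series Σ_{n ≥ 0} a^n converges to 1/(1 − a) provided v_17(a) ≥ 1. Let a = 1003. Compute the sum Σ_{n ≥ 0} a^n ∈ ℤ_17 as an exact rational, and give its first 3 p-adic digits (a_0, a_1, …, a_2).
Σ a^n = 1/(1 − a) = -1/1002;  first 3 digits = (1, 8, 16)

v_17(a) = 1 ≥ 1, so the series converges in ℤ_17 to 1/(1 − a) = 1/(1 − 1003) = -1/1002. Expand this rational in ℤ_17: compute digits iteratively via d_i = x_i mod 17, x_{i+1} = (x_i − d_i)/17. The first 3 digits are (1, 8, 16).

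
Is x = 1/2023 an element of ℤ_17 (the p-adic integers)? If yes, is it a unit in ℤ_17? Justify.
x ∉ ℤ_17 (v_17(x) = -2 < 0)

ℤ_17 = {x ∈ ℚ_17 : v_17(x) ≥ 0} and ℤ_17^× = {x ∈ ℤ_17 : v_17(x) = 0}. Here v_17(1/2023) = v_17(num) − v_17(den) = -2; compare against these criteria.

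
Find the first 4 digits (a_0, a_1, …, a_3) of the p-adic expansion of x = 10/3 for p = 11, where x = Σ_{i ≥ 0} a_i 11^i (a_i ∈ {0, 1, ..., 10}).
(a_0, …, a_3) = (7, 7, 3, 7)

v_11(10/3) = 0 (numerator and denominator both coprime to 11), so x ∈ ℤ_11^×. Compute digits iteratively via a_i = x_i mod 11, x_{i+1} = (x_i − a_i)/11, with x_0 = x:
  x_0 = 10/3;  a_0 = 7;  x_1 = (x_0 − 7)/11 = -1/3
  x_1 = -1/3;  a_1 = 7;  x_2 = (x_1 − 7)/11 = -2/3
  x_2 = -2/3;  a_2 = 3;  x_3 = (x_2 − 3)/11 = -1/3
  x_3 = -1/3;  a_3 = 7;  x_4 = (x_3 − 7)/11 = -2/3
Digits: (7, 7, 3, 7).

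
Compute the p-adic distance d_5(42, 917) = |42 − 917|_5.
d_5(42, 917) = 1/125

Step 1 — x − y = 42 − 917 = -875. Step 2 — v_5(-875) = 3 (factor: -875 = −(5^3 · 7); the sign does not affect v_p). Step 3 — |x − y|_5 = 5^{-3} = 1/125.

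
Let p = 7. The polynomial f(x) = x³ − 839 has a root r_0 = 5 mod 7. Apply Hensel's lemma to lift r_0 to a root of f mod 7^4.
r_3 = 1608 (mod 2401)

Hensel: r_{i+1} = r_i − f(r_i)/f′(r_i) mod 7^{i+2}, where f′(x) = 3x². Iterate:
  r_0 = 5 (mod 7)
  r_1 = 40 (mod 49)
  r_2 = 236 (mod 343)
  r_3 = 1608 (mod 2401)
Final: r = 1608 with f(r) ≡ 0 mod 7^4.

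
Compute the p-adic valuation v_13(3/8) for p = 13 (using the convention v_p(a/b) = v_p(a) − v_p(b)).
v_13(3/8) = 0

Factor powers of 13 from the numerator and denominator of the reduced fraction: 3 = 13^0 · 3 and 8 = 13^0 · 8. Apply v_p(a/b) = v_p(a) − v_p(b): v_13(3/8) = 0 − 0 = 0.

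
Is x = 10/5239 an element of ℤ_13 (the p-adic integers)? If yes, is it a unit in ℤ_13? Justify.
x ∉ ℤ_13 (v_13(x) = -2 < 0)

ℤ_13 = {x ∈ ℚ_13 : v_13(x) ≥ 0} and ℤ_13^× = {x ∈ ℤ_13 : v_13(x) = 0}. Here v_13(10/5239) = v_13(num) − v_13(den) = -2; compare against these criteria.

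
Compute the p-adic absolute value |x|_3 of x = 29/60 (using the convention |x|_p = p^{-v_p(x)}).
|29/60|_3 = 3

Step 1 — compute v_3(x) by factoring powers of 3 out of the numerator and denominator: v_3(29/60) = -1. Step 2 — apply |x|_p = p^{-v_p(x)} = 3^{1} = 3.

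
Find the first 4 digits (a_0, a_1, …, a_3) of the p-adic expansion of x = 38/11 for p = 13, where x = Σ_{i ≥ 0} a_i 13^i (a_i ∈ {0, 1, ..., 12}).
(a_0, …, a_3) = (7, 8, 10, 11)

v_13(38/11) = 0 (numerator and denominator both coprime to 13), so x ∈ ℤ_13^×. Compute digits iteratively via a_i = x_i mod 13, x_{i+1} = (x_i − a_i)/13, with x_0 = x:
  x_0 = 38/11;  a_0 = 7;  x_1 = (x_0 − 7)/13 = -3/11
  x_1 = -3/11;  a_1 = 8;  x_2 = (x_1 − 8)/13 = -7/11
  x_2 = -7/11;  a_2 = 10;  x_3 = (x_2 − 10)/13 = -9/11
  x_3 = -9/11;  a_3 = 11;  x_4 = (x_3 − 11)/13 = -10/11
Digits: (7, 8, 10, 11).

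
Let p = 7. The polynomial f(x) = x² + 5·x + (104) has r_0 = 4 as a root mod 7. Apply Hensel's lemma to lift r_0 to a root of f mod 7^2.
r_1 = 46 (mod 49)

Hensel: r_{i+1} = r_i − f(r_i)·(f′(r_i))^{-1} mod 7^{i+2}, f′(x) = 2x + 5. Iterate:
  r_0 = 4 (mod 7)
  r_1 = 46 (mod 49)
Final: r = 46 satisfies f(r) ≡ 0 mod 7^2.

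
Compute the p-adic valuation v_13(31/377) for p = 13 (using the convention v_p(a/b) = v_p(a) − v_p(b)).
v_13(31/377) = -1

Factor powers of 13 from the numerator and denominator of the reduced fraction: 31 = 13^0 · 31 and 377 = 13^1 · 29. Apply v_p(a/b) = v_p(a) − v_p(b): v_13(31/377) = 0 − 1 = -1.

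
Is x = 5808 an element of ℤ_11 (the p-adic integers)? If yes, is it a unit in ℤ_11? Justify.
x ∈ ℤ_11 but not a unit; v_11(x) = 2 > 0

ℤ_11 = {x ∈ ℚ_11 : v_11(x) ≥ 0} and ℤ_11^× = {x ∈ ℤ_11 : v_11(x) = 0}. Here v_11(5808) = v_11(num) − v_11(den) = 2; compare against these criteria.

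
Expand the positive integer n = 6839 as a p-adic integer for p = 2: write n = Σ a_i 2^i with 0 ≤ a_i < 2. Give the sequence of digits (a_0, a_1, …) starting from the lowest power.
(a_0, a_1, …) = (1, 1, 1, 0, 1, 1, 0, 1, 0, 1, 0, 1, 1)

Repeated division by 2 gives the digits low-to-high: 6839 = 1 + 1·2^1 + 1·2^2 + 1·2^4 + 1·2^5 + 1·2^7 + 1·2^9 + 1·2^11 + 1·2^12. Digit sequence: (1, 1, 1, 0, 1, 1, 0, 1, 0, 1, 0, 1, 1).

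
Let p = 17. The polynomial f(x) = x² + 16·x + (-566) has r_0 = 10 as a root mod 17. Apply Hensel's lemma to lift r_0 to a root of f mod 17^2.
r_1 = 163 (mod 289)

Hensel: r_{i+1} = r_i − f(r_i)·(f′(r_i))^{-1} mod 17^{i+2}, f′(x) = 2x + 16. Iterate:
  r_0 = 10 (mod 17)
  r_1 = 163 (mod 289)
Final: r = 163 satisfies f(r) ≡ 0 mod 17^2.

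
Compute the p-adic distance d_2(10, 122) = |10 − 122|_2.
d_2(10, 122) = 1/16

Step 1 — x − y = 10 − 122 = -112. Step 2 — v_2(-112) = 4 (factor: -112 = −(2^4 · 7); the sign does not affect v_p). Step 3 — |x − y|_2 = 2^{-4} = 1/16.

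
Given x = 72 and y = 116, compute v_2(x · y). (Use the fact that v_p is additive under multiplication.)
v_2(8352) = 5

v_p(x) = 3 (factor: 72 = 2^3 · 9); v_p(y) = 2 (factor: 116 = 2^2 · 29). Additivity: v_p(xy) = v_p(x) + v_p(y) = 3 + 2 = 5. (Direct check: xy = 8352 = 2^5 · (261).)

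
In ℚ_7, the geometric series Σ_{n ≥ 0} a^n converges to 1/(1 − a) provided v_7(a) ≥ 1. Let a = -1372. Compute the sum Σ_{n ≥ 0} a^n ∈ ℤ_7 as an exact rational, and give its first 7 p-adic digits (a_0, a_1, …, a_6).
Σ a^n = 1/(1 − a) = 1/1373;  first 7 digits = (1, 0, 0, 3, 6, 6, 1)

v_7(a) = 3 ≥ 1, so the series converges in ℤ_7 to 1/(1 − a) = 1/(1 − (-1372)) = 1/1373. Expand this rational in ℤ_7: compute digits iteratively via d_i = x_i mod 7, x_{i+1} = (x_i − d_i)/7. The first 7 digits are (1, 0, 0, 3, 6, 6, 1).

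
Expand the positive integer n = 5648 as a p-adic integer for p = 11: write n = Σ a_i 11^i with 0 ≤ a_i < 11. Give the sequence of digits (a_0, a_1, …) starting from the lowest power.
(a_0, a_1, …) = (5, 7, 2, 4)

Repeated division by 11 gives the digits low-to-high: 5648 = 5 + 7·11^1 + 2·11^2 + 4·11^3. Digit sequence: (5, 7, 2, 4).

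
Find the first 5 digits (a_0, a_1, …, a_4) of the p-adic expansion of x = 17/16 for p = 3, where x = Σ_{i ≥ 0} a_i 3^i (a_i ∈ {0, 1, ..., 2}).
(a_0, …, a_4) = (2, 1, 2, 2, 0)

v_3(17/16) = 0 (numerator and denominator both coprime to 3), so x ∈ ℤ_3^×. Compute digits iteratively via a_i = x_i mod 3, x_{i+1} = (x_i − a_i)/3, with x_0 = x:
  x_0 = 17/16;  a_0 = 2;  x_1 = (x_0 − 2)/3 = -5/16
  x_1 = -5/16;  a_1 = 1;  x_2 = (x_1 − 1)/3 = -7/16
  x_2 = -7/16;  a_2 = 2;  x_3 = (x_2 − 2)/3 = -13/16
  x_3 = -13/16;  a_3 = 2;  x_4 = (x_3 − 2)/3 = -15/16
  x_4 = -15/16;  a_4 = 0;  x_5 = (x_4 − 0)/3 = -5/16
Digits: (2, 1, 2, 2, 0).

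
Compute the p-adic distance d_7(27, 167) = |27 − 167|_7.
d_7(27, 167) = 1/7

Step 1 — x − y = 27 − 167 = -140. Step 2 — v_7(-140) = 1 (factor: -140 = −(7^1 · 20); the sign does not affect v_p). Step 3 — |x − y|_7 = 7^{-1} = 1/7.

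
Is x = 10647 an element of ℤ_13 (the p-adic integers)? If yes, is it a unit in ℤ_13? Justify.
x ∈ ℤ_13 but not a unit; v_13(x) = 2 > 0

ℤ_13 = {x ∈ ℚ_13 : v_13(x) ≥ 0} and ℤ_13^× = {x ∈ ℤ_13 : v_13(x) = 0}. Here v_13(10647) = v_13(num) − v_13(den) = 2; compare against these criteria.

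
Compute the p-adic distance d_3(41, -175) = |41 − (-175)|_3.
d_3(41, -175) = 1/27

Step 1 — x − y = 41 − (-175) = 216. Step 2 — v_3(216) = 3 (factor: 216 = (3^3 · 8); the sign does not affect v_p). Step 3 — |x − y|_3 = 3^{-3} = 1/27.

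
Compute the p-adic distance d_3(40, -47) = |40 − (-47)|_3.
d_3(40, -47) = 1/3

Step 1 — x − y = 40 − (-47) = 87. Step 2 — v_3(87) = 1 (factor: 87 = (3^1 · 29); the sign does not affect v_p). Step 3 — |x − y|_3 = 3^{-1} = 1/3.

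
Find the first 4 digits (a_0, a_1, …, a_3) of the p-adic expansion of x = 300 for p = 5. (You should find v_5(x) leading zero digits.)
(a_0, …, a_3) = (0, 0, 2, 2)

v_5(300) = 2, so a_0 = ... = a_1 = 0. Factor out: x = 5^2 · u with u = 12 a unit in ℤ_5. Expand u iteratively via a_{v+i} = u_i mod 5, u_{i+1} = (u_i − a_{v+i})/5:
  u_0 = 12;  a_2 = 2;  u_1 = (u_0 − 2)/5 = 2
  u_1 = 2;  a_3 = 2;  u_2 = (u_1 − 2)/5 = 0
Digits: (0, 0, 2, 2).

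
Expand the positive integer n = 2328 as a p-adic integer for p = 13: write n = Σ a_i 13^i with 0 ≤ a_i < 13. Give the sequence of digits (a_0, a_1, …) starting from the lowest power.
(a_0, a_1, …) = (1, 10, 0, 1)

Repeated division by 13 gives the digits low-to-high: 2328 = 1 + 10·13^1 + 1·13^3. Digit sequence: (1, 10, 0, 1).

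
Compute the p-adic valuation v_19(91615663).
v_19(91615663) = 5

v_19(n) is the largest exponent k such that 19^k divides n. Factor out: 91615663 = 19^5 · 37. (Sign doesn't affect v_p.) So v_19(91615663) = 5.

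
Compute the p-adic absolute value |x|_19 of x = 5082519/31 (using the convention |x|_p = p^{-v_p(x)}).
|5082519/31|_19 = 1/130321

Step 1 — compute v_19(x) by factoring powers of 19 out of the numerator and denominator: v_19(5082519/31) = 4. Step 2 — apply |x|_p = p^{-v_p(x)} = 19^{-4} = 1/130321.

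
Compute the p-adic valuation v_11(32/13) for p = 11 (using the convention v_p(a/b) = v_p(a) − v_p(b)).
v_11(32/13) = 0

Factor powers of 11 from the numerator and denominator of the reduced fraction: 32 = 11^0 · 32 and 13 = 11^0 · 13. Apply v_p(a/b) = v_p(a) − v_p(b): v_11(32/13) = 0 − 0 = 0.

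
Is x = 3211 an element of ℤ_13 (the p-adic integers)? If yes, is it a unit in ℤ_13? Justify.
x ∈ ℤ_13 but not a unit; v_13(x) = 2 > 0

ℤ_13 = {x ∈ ℚ_13 : v_13(x) ≥ 0} and ℤ_13^× = {x ∈ ℤ_13 : v_13(x) = 0}. Here v_13(3211) = v_13(num) − v_13(den) = 2; compare against these criteria.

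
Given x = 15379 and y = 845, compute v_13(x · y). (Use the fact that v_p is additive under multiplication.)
v_13(12995255) = 5

v_p(x) = 3 (factor: 15379 = 13^3 · 7); v_p(y) = 2 (factor: 845 = 13^2 · 5). Additivity: v_p(xy) = v_p(x) + v_p(y) = 3 + 2 = 5. (Direct check: xy = 12995255 = 13^5 · (35).)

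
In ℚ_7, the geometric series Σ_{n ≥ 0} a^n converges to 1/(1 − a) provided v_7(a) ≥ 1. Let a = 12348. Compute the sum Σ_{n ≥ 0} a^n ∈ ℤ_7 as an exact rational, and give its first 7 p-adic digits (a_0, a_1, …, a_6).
Σ a^n = 1/(1 − a) = -1/12347;  first 7 digits = (1, 0, 0, 1, 5, 0, 1)

v_7(a) = 3 ≥ 1, so the series converges in ℤ_7 to 1/(1 − a) = 1/(1 − 12348) = -1/12347. Expand this rational in ℤ_7: compute digits iteratively via d_i = x_i mod 7, x_{i+1} = (x_i − d_i)/7. The first 7 digits are (1, 0, 0, 1, 5, 0, 1).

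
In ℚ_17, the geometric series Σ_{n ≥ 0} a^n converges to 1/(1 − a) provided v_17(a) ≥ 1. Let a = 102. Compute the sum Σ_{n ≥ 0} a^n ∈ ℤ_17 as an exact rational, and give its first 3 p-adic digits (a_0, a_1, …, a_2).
Σ a^n = 1/(1 − a) = -1/101;  first 3 digits = (1, 6, 2)

v_17(a) = 1 ≥ 1, so the series converges in ℤ_17 to 1/(1 − a) = 1/(1 − 102) = -1/101. Expand this rational in ℤ_17: compute digits iteratively via d_i = x_i mod 17, x_{i+1} = (x_i − d_i)/17. The first 3 digits are (1, 6, 2).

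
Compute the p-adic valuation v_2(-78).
v_2(-78) = 1

v_2(n) is the largest exponent k such that 2^k divides n. Factor out: -78 = -2^1 · 39. (Sign doesn't affect v_p.) So v_2(-78) = 1.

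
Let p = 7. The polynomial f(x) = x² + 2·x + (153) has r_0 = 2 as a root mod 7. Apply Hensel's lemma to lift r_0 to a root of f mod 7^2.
r_1 = 16 (mod 49)

Hensel: r_{i+1} = r_i − f(r_i)·(f′(r_i))^{-1} mod 7^{i+2}, f′(x) = 2x + 2. Iterate:
  r_0 = 2 (mod 7)
  r_1 = 16 (mod 49)
Final: r = 16 satisfies f(r) ≡ 0 mod 7^2.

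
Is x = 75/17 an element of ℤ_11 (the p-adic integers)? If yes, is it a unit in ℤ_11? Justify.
x ∈ ℤ_11^× (unit); v_11(x) = 0

ℤ_11 = {x ∈ ℚ_11 : v_11(x) ≥ 0} and ℤ_11^× = {x ∈ ℤ_11 : v_11(x) = 0}. Here v_11(75/17) = v_11(num) − v_11(den) = 0; compare against these criteria.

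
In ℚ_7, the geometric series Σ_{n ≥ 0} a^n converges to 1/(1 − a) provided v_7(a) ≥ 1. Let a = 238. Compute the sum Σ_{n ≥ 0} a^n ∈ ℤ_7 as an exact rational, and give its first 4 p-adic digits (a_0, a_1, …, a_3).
Σ a^n = 1/(1 − a) = -1/237;  first 4 digits = (1, 6, 5, 3)

v_7(a) = 1 ≥ 1, so the series converges in ℤ_7 to 1/(1 − a) = 1/(1 − 238) = -1/237. Expand this rational in ℤ_7: compute digits iteratively via d_i = x_i mod 7, x_{i+1} = (x_i − d_i)/7. The first 4 digits are (1, 6, 5, 3).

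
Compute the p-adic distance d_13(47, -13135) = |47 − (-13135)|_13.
d_13(47, -13135) = 1/2197

Step 1 — x − y = 47 − (-13135) = 13182. Step 2 — v_13(13182) = 3 (factor: 13182 = (13^3 · 6); the sign does not affect v_p). Step 3 — |x − y|_13 = 13^{-3} = 1/2197.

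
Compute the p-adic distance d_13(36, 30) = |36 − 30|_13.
d_13(36, 30) = 1

Step 1 — x − y = 36 − 30 = 6. Step 2 — v_13(6) = 0 (factor: 6 = (13^0 · 6); the sign does not affect v_p). Step 3 — |x − y|_13 = 13^{0} = 1.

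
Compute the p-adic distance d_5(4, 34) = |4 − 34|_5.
d_5(4, 34) = 1/5

Step 1 — x − y = 4 − 34 = -30. Step 2 — v_5(-30) = 1 (factor: -30 = −(5^1 · 6); the sign does not affect v_p). Step 3 — |x − y|_5 = 5^{-1} = 1/5.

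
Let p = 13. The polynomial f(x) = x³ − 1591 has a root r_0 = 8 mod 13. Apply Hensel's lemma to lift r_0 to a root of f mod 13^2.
r_1 = 99 (mod 169)

Hensel: r_{i+1} = r_i − f(r_i)/f′(r_i) mod 13^{i+2}, where f′(x) = 3x². Iterate:
  r_0 = 8 (mod 13)
  r_1 = 99 (mod 169)
Final: r = 99 with f(r) ≡ 0 mod 13^2.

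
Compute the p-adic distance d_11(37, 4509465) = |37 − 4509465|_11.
d_11(37, 4509465) = 1/161051

Step 1 — x − y = 37 − 4509465 = -4509428. Step 2 — v_11(-4509428) = 5 (factor: -4509428 = −(11^5 · 28); the sign does not affect v_p). Step 3 — |x − y|_11 = 11^{-5} = 1/161051.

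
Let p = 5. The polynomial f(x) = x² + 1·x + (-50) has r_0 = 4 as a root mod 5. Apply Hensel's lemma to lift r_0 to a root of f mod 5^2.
r_1 = 24 (mod 25)

Hensel: r_{i+1} = r_i − f(r_i)·(f′(r_i))^{-1} mod 5^{i+2}, f′(x) = 2x + 1. Iterate:
  r_0 = 4 (mod 5)
  r_1 = 24 (mod 25)
Final: r = 24 satisfies f(r) ≡ 0 mod 5^2.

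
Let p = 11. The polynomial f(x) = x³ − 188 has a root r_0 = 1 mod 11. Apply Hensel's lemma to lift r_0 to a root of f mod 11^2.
r_1 = 23 (mod 121)

Hensel: r_{i+1} = r_i − f(r_i)/f′(r_i) mod 11^{i+2}, where f′(x) = 3x². Iterate:
  r_0 = 1 (mod 11)
  r_1 = 23 (mod 121)
Final: r = 23 with f(r) ≡ 0 mod 11^2.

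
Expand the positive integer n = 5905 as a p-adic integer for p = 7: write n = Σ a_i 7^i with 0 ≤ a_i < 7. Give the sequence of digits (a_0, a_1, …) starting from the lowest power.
(a_0, a_1, …) = (4, 3, 1, 3, 2)

Repeated division by 7 gives the digits low-to-high: 5905 = 4 + 3·7^1 + 1·7^2 + 3·7^3 + 2·7^4. Digit sequence: (4, 3, 1, 3, 2).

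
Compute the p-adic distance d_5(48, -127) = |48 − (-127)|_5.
d_5(48, -127) = 1/25

Step 1 — x − y = 48 − (-127) = 175. Step 2 — v_5(175) = 2 (factor: 175 = (5^2 · 7); the sign does not affect v_p). Step 3 — |x − y|_5 = 5^{-2} = 1/25.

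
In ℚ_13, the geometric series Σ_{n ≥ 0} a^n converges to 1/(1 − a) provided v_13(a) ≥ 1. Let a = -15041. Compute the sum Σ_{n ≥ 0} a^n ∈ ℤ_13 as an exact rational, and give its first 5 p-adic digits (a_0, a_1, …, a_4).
Σ a^n = 1/(1 − a) = 1/15042;  first 5 digits = (1, 0, 2, 6, 3)

v_13(a) = 2 ≥ 1, so the series converges in ℤ_13 to 1/(1 − a) = 1/(1 − (-15041)) = 1/15042. Expand this rational in ℤ_13: compute digits iteratively via d_i = x_i mod 13, x_{i+1} = (x_i − d_i)/13. The first 5 digits are (1, 0, 2, 6, 3).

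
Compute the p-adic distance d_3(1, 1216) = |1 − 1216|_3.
d_3(1, 1216) = 1/243

Step 1 — x − y = 1 − 1216 = -1215. Step 2 — v_3(-1215) = 5 (factor: -1215 = −(3^5 · 5); the sign does not affect v_p). Step 3 — |x − y|_3 = 3^{-5} = 1/243.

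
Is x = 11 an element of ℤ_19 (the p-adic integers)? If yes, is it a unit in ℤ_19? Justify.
x ∈ ℤ_19^× (unit); v_19(x) = 0

ℤ_19 = {x ∈ ℚ_19 : v_19(x) ≥ 0} and ℤ_19^× = {x ∈ ℤ_19 : v_19(x) = 0}. Here v_19(11) = v_19(num) − v_19(den) = 0; compare against these criteria.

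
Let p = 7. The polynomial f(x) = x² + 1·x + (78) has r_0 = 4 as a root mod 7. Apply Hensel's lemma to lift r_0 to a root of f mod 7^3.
r_2 = 298 (mod 343)

Hensel: r_{i+1} = r_i − f(r_i)·(f′(r_i))^{-1} mod 7^{i+2}, f′(x) = 2x + 1. Iterate:
  r_0 = 4 (mod 7)
  r_1 = 4 (mod 49)
  r_2 = 298 (mod 343)
Final: r = 298 satisfies f(r) ≡ 0 mod 7^3.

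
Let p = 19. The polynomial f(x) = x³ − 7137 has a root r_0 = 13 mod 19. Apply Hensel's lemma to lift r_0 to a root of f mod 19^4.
r_3 = 67178 (mod 130321)

Hensel: r_{i+1} = r_i − f(r_i)/f′(r_i) mod 19^{i+2}, where f′(x) = 3x². Iterate:
  r_0 = 13 (mod 19)
  r_1 = 32 (mod 361)
  r_2 = 5447 (mod 6859)
  r_3 = 67178 (mod 130321)
Final: r = 67178 with f(r) ≡ 0 mod 19^4.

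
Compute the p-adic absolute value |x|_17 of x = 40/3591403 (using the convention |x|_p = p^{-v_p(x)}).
|40/3591403|_17 = 83521

Step 1 — compute v_17(x) by factoring powers of 17 out of the numerator and denominator: v_17(40/3591403) = -4. Step 2 — apply |x|_p = p^{-v_p(x)} = 17^{4} = 83521.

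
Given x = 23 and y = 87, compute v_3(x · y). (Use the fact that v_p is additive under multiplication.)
v_3(2001) = 1

v_p(x) = 0 (factor: 23 = 3^0 · 23); v_p(y) = 1 (factor: 87 = 3^1 · 29). Additivity: v_p(xy) = v_p(x) + v_p(y) = 0 + 1 = 1. (Direct check: xy = 2001 = 3^1 · (667).)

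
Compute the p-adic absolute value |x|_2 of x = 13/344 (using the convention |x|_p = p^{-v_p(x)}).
|13/344|_2 = 8

Step 1 — compute v_2(x) by factoring powers of 2 out of the numerator and denominator: v_2(13/344) = -3. Step 2 — apply |x|_p = p^{-v_p(x)} = 2^{3} = 8.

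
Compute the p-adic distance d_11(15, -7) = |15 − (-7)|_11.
d_11(15, -7) = 1/11

Step 1 — x − y = 15 − (-7) = 22. Step 2 — v_11(22) = 1 (factor: 22 = (11^1 · 2); the sign does not affect v_p). Step 3 — |x − y|_11 = 11^{-1} = 1/11.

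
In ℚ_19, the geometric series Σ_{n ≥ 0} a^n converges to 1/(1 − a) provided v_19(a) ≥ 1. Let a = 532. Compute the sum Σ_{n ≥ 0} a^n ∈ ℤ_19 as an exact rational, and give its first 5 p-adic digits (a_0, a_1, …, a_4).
Σ a^n = 1/(1 − a) = -1/531;  first 5 digits = (1, 9, 6, 10, 4)

v_19(a) = 1 ≥ 1, so the series converges in ℤ_19 to 1/(1 − a) = 1/(1 − 532) = -1/531. Expand this rational in ℤ_19: compute digits iteratively via d_i = x_i mod 19, x_{i+1} = (x_i − d_i)/19. The first 5 digits are (1, 9, 6, 10, 4).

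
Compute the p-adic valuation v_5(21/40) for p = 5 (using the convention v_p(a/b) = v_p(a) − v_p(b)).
v_5(21/40) = -1

Factor powers of 5 from the numerator and denominator of the reduced fraction: 21 = 5^0 · 21 and 40 = 5^1 · 8. Apply v_p(a/b) = v_p(a) − v_p(b): v_5(21/40) = 0 − 1 = -1.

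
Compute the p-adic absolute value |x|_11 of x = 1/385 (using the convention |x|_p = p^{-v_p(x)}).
|1/385|_11 = 11

Step 1 — compute v_11(x) by factoring powers of 11 out of the numerator and denominator: v_11(1/385) = -1. Step 2 — apply |x|_p = p^{-v_p(x)} = 11^{1} = 11.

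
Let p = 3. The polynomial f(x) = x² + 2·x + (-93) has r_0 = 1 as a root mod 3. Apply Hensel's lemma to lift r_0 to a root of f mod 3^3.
r_2 = 10 (mod 27)

Hensel: r_{i+1} = r_i − f(r_i)·(f′(r_i))^{-1} mod 3^{i+2}, f′(x) = 2x + 2. Iterate:
  r_0 = 1 (mod 3)
  r_1 = 1 (mod 9)
  r_2 = 10 (mod 27)
Final: r = 10 satisfies f(r) ≡ 0 mod 3^3.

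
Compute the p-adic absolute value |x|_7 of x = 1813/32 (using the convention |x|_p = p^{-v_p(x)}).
|1813/32|_7 = 1/49

Step 1 — compute v_7(x) by factoring powers of 7 out of the numerator and denominator: v_7(1813/32) = 2. Step 2 — apply |x|_p = p^{-v_p(x)} = 7^{-2} = 1/49.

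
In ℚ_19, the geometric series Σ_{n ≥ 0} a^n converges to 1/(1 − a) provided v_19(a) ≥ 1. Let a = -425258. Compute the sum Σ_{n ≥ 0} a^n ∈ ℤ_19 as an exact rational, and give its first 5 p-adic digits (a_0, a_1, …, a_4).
Σ a^n = 1/(1 − a) = 1/425259;  first 5 digits = (1, 0, 0, 14, 15)

v_19(a) = 3 ≥ 1, so the series converges in ℤ_19 to 1/(1 − a) = 1/(1 − (-425258)) = 1/425259. Expand this rational in ℤ_19: compute digits iteratively via d_i = x_i mod 19, x_{i+1} = (x_i − d_i)/19. The first 5 digits are (1, 0, 0, 14, 15).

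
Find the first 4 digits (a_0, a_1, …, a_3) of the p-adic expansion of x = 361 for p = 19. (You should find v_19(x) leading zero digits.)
(a_0, …, a_3) = (0, 0, 1, 0)

v_19(361) = 2, so a_0 = ... = a_1 = 0. Factor out: x = 19^2 · u with u = 1 a unit in ℤ_19. Expand u iteratively via a_{v+i} = u_i mod 19, u_{i+1} = (u_i − a_{v+i})/19:
  u_0 = 1;  a_2 = 1;  u_1 = (u_0 − 1)/19 = 0
  u_1 = 0;  a_3 = 0;  u_2 = (u_1 − 0)/19 = 0
Digits: (0, 0, 1, 0).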